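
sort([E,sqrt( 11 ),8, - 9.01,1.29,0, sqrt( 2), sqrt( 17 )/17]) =[- 9.01,  0,sqrt (17)/17,1.29, sqrt( 2), E,sqrt( 11), 8] 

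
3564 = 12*297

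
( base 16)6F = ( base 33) 3C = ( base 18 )63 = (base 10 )111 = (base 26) 47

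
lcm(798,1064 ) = 3192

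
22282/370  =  11141/185  =  60.22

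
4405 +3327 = 7732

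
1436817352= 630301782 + 806515570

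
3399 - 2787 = 612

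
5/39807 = 5/39807 =0.00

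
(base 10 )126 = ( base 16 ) 7e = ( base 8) 176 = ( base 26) 4M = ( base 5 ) 1001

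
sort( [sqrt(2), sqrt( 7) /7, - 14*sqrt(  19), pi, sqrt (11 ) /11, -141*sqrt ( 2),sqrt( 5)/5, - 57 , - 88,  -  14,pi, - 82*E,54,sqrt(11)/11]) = [  -  82 * E, - 141 * sqrt(2),-88, - 14*sqrt (19),  -  57, - 14,sqrt (11)/11,sqrt(11 )/11,  sqrt(7) /7,  sqrt (5)/5,  sqrt(2),pi,pi, 54]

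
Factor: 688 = 2^4* 43^1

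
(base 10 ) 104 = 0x68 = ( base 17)62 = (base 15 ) 6E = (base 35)2y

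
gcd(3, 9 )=3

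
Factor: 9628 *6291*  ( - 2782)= -168505038936= - 2^3*3^3*13^1* 29^1*83^1 * 107^1*233^1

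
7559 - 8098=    - 539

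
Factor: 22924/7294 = 2^1*7^( - 1 )*11^1  =  22/7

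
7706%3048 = 1610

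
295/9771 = 295/9771= 0.03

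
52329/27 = 1938  +  1/9 = 1938.11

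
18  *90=1620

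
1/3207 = 1/3207 = 0.00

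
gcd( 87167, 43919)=1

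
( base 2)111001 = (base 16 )39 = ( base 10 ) 57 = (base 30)1r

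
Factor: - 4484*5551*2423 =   -  60310127332 = - 2^2*7^1*13^1*19^1*59^1*61^1*2423^1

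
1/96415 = 1/96415=0.00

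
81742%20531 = 20149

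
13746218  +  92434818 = 106181036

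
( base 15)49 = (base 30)29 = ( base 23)30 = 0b1000101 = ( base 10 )69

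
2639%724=467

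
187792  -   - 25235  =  213027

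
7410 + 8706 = 16116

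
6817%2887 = 1043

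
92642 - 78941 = 13701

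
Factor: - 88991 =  - 7^1 * 12713^1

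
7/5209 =7/5209  =  0.00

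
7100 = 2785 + 4315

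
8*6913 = 55304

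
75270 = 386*195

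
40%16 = 8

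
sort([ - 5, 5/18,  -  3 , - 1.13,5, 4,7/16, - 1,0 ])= [ - 5 , - 3, - 1.13, - 1 , 0, 5/18, 7/16, 4,5 ]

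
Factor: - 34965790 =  - 2^1* 5^1*3496579^1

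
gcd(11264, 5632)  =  5632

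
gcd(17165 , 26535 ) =5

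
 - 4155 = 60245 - 64400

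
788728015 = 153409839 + 635318176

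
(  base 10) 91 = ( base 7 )160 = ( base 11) 83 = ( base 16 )5B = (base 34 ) 2n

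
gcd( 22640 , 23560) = 40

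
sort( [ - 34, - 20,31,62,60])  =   [-34 , - 20,31,60, 62 ]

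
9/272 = 9/272 = 0.03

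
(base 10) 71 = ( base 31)29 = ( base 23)32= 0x47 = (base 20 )3b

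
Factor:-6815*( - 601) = 4095815 = 5^1*29^1*47^1*601^1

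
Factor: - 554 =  - 2^1*277^1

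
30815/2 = 15407+ 1/2 = 15407.50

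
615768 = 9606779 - 8991011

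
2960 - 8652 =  - 5692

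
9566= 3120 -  - 6446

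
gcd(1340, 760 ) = 20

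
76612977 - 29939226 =46673751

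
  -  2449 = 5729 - 8178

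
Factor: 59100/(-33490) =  - 30/17 = -  2^1*3^1 * 5^1*17^(  -  1) 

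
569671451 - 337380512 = 232290939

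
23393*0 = 0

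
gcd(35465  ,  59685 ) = 865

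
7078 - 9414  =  -2336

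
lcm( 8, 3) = 24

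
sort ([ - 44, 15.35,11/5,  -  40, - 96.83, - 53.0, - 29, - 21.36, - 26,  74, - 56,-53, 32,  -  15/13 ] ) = [ - 96.83, - 56,-53.0, - 53,-44, - 40, - 29, - 26, - 21.36, - 15/13, 11/5, 15.35, 32, 74 ]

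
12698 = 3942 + 8756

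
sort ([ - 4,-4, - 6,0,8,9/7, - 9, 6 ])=[  -  9 ,-6, - 4, - 4, 0,9/7, 6,8] 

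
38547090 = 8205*4698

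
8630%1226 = 48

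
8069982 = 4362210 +3707772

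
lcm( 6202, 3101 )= 6202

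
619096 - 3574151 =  - 2955055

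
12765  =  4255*3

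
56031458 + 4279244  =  60310702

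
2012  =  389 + 1623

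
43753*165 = 7219245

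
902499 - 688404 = 214095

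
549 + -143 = 406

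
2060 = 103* 20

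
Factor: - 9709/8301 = - 3^( - 1 )*7^1 * 19^1*73^1*2767^( - 1)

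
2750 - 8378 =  -5628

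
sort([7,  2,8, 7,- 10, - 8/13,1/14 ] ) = [-10, - 8/13,1/14, 2,7,7,8 ]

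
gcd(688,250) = 2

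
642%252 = 138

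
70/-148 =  - 35/74= - 0.47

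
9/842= 9/842=0.01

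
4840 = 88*55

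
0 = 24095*0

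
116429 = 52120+64309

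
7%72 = 7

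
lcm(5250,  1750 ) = 5250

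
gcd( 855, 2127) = 3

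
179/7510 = 179/7510 = 0.02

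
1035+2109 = 3144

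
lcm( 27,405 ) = 405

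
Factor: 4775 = 5^2 * 191^1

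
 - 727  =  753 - 1480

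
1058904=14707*72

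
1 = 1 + 0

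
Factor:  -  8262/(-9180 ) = 9/10 = 2^( - 1)*3^2*5^(  -  1)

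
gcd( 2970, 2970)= 2970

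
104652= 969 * 108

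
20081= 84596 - 64515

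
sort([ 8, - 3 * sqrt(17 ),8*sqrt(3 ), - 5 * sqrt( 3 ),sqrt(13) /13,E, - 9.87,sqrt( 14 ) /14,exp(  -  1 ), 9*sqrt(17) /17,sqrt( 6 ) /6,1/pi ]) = [ -3*sqrt( 17 ), - 9.87,-5*sqrt(3 ),sqrt( 14 ) /14, sqrt(13)/13,1/pi,exp(-1 ),sqrt( 6)/6,9* sqrt ( 17 )/17,E,8,  8 * sqrt(3) ] 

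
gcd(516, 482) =2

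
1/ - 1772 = -1/1772=- 0.00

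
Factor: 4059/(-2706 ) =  - 3/2 = -  2^( - 1 )*3^1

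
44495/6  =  44495/6 = 7415.83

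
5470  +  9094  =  14564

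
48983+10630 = 59613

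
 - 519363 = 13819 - 533182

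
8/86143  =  8/86143= 0.00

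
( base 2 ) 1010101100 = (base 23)16H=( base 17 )264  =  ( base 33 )ko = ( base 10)684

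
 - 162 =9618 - 9780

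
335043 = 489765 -154722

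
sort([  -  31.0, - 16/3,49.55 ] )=[  -  31.0,-16/3 , 49.55]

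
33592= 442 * 76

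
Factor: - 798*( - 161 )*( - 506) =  - 2^2*3^1*7^2 * 11^1*19^1*23^2 =- 65009868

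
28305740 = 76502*370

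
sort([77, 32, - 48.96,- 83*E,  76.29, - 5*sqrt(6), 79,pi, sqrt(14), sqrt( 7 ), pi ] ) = [-83*E,  -  48.96,- 5*sqrt( 6), sqrt( 7), pi,pi, sqrt( 14 ),32, 76.29,77, 79] 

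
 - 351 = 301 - 652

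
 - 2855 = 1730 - 4585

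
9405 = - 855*( - 11)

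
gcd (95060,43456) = 2716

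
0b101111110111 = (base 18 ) 983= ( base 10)3063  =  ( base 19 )894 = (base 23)5i4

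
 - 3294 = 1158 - 4452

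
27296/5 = 27296/5 = 5459.20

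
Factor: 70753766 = 2^1*317^1  *111599^1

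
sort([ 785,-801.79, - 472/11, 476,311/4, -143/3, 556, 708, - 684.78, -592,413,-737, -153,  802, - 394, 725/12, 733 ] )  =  [ - 801.79, - 737, - 684.78, - 592, - 394, - 153, - 143/3, - 472/11,725/12,311/4,413,476,556,  708, 733,  785, 802]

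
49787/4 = 49787/4 = 12446.75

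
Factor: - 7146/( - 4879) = 2^1*3^2*7^(- 1)*17^( -1)*41^(-1)*397^1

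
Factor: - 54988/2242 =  - 2^1*19^( - 1)*233^1 = -  466/19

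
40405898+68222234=108628132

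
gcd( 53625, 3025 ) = 275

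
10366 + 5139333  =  5149699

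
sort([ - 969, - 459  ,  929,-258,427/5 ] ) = [ - 969, - 459, - 258,427/5,929] 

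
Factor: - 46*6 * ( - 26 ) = 7176=2^3*3^1*13^1*23^1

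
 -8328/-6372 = 1 + 163/531= 1.31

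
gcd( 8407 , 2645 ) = 1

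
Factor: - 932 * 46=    - 42872 = - 2^3 * 23^1*233^1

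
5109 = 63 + 5046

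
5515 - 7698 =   -  2183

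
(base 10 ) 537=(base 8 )1031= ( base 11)449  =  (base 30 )HR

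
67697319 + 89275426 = 156972745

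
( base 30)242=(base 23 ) 3ED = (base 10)1922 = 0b11110000010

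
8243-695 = 7548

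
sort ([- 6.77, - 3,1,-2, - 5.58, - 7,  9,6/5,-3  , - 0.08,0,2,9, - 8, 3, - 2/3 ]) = [ - 8,-7, - 6.77, - 5.58, - 3, - 3, - 2, - 2/3, - 0.08, 0, 1 , 6/5,2,3,9,9]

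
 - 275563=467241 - 742804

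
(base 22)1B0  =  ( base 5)10401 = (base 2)1011010110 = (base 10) 726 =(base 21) 1dc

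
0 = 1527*0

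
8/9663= 8/9663  =  0.00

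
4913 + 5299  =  10212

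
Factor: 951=3^1*317^1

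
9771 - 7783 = 1988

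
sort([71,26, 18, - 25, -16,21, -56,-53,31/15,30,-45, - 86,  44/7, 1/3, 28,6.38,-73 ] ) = [  -  86, - 73, - 56, - 53,-45, - 25, - 16,1/3,  31/15, 44/7, 6.38, 18, 21, 26, 28,30,71]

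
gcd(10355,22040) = 95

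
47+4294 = 4341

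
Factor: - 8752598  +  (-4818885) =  - 13571483 =- 2477^1*5479^1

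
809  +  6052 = 6861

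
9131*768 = 7012608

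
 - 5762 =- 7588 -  - 1826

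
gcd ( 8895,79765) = 5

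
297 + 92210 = 92507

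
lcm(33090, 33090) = 33090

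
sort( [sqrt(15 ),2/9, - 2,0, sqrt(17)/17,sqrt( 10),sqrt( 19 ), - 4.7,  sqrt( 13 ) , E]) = [ - 4.7, - 2, 0,2/9,sqrt( 17) /17,E,  sqrt(10 ),sqrt( 13), sqrt(15),  sqrt( 19 ) ] 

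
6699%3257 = 185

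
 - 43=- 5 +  - 38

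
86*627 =53922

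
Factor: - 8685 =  - 3^2*5^1*193^1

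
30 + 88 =118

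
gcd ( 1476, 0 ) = 1476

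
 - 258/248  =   - 129/124 = -1.04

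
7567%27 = 7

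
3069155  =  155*19801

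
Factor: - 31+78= 47^1= 47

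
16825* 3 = 50475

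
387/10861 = 387/10861 = 0.04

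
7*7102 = 49714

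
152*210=31920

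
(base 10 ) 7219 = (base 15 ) 2214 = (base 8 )16063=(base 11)5473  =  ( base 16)1c33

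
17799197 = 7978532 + 9820665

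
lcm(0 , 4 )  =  0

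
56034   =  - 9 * ( - 6226)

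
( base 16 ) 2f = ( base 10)47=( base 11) 43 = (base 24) 1n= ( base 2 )101111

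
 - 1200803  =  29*( - 41407 )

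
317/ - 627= - 317/627 =-0.51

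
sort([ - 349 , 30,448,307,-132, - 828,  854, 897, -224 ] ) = [  -  828, - 349, - 224,-132, 30,  307 , 448,854, 897]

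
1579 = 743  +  836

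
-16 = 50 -66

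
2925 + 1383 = 4308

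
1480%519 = 442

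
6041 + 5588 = 11629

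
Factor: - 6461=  - 7^1  *13^1 * 71^1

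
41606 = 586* 71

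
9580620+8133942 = 17714562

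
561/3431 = 561/3431 = 0.16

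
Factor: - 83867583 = -3^1*73^1*113^1*3389^1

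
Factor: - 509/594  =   - 2^( - 1 )*3^( - 3)*11^(  -  1)*509^1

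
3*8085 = 24255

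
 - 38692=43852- 82544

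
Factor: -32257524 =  - 2^2 * 3^1*13^1*206779^1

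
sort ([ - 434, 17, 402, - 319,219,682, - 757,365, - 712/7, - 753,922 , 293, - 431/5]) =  [ - 757, - 753, - 434, - 319, - 712/7, - 431/5, 17 , 219, 293, 365, 402, 682, 922]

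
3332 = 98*34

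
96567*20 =1931340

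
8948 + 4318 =13266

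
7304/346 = 3652/173  =  21.11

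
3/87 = 1/29= 0.03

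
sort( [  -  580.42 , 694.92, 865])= [ -580.42 , 694.92,865 ] 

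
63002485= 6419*9815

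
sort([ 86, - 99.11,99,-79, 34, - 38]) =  [ - 99.11, - 79,-38 , 34, 86, 99]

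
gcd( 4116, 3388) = 28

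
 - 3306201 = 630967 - 3937168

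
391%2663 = 391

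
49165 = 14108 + 35057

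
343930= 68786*5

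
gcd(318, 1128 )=6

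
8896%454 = 270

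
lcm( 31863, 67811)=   2644629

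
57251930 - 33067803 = 24184127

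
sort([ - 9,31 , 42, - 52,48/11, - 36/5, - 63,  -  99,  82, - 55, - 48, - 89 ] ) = [ - 99, - 89, - 63, - 55 , - 52, - 48, - 9,-36/5,48/11,  31, 42, 82]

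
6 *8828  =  52968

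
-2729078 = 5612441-8341519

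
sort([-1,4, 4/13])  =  [ - 1, 4/13, 4]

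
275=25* 11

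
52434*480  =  25168320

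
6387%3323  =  3064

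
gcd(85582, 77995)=1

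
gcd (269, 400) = 1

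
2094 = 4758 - 2664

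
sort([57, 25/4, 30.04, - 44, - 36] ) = [ - 44, - 36,25/4, 30.04,57]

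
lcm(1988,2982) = 5964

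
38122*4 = 152488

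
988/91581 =988/91581=0.01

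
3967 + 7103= 11070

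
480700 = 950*506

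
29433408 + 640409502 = 669842910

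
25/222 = 25/222 = 0.11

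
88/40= 2 + 1/5 = 2.20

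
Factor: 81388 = 2^2*20347^1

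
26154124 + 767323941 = 793478065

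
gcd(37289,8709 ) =1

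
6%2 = 0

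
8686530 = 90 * 96517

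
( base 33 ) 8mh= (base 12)557B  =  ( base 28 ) C1J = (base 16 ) 24EF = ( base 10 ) 9455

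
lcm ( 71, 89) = 6319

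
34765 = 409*85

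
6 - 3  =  3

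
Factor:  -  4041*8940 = -2^2*3^3*5^1 *149^1*449^1 = - 36126540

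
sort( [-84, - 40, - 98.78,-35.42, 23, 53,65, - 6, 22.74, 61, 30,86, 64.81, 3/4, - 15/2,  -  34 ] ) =[ - 98.78, - 84  , - 40, -35.42, -34, - 15/2, - 6, 3/4,22.74, 23, 30,53 , 61, 64.81, 65, 86]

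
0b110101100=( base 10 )428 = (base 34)ck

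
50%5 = 0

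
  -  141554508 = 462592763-604147271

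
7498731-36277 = 7462454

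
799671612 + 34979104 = 834650716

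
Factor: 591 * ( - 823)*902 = - 438726486 = - 2^1*3^1  *  11^1*41^1 * 197^1*823^1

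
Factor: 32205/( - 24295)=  - 3^1*19^1 * 43^( - 1)  =  -57/43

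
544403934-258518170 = 285885764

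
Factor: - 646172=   -  2^2 * 161543^1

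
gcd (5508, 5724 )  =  108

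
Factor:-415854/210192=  - 459/232 = -2^( - 3)*3^3* 17^1 * 29^( -1)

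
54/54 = 1 =1.00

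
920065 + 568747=1488812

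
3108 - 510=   2598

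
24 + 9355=9379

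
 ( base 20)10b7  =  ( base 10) 8227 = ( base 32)813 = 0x2023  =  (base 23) FCG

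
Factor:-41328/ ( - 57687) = 48/67 = 2^4* 3^1*67^(-1) 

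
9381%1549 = 87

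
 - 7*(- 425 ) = 2975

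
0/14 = 0 = 0.00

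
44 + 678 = 722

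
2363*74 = 174862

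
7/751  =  7/751 = 0.01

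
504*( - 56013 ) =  - 28230552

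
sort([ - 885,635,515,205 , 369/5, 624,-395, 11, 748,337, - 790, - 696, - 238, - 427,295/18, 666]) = [ - 885, - 790, - 696, - 427, - 395,-238,  11,  295/18, 369/5,205,  337,515, 624,635,666, 748]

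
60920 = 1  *60920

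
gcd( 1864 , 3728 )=1864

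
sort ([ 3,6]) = [ 3,6 ] 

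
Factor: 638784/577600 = 9981/9025 = 3^2*5^( - 2 )*19^( - 2 )*1109^1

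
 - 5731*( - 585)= 3352635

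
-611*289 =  - 176579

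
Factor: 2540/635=2^2=4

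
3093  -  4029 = - 936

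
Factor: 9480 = 2^3 * 3^1 * 5^1 * 79^1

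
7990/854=3995/427 = 9.36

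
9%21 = 9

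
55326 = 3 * 18442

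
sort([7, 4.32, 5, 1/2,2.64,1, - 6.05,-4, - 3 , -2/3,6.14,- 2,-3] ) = [ - 6.05, - 4, - 3, - 3, - 2,-2/3,1/2,  1, 2.64, 4.32,  5,6.14,7]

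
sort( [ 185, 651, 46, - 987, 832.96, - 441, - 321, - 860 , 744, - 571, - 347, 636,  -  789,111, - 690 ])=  [ - 987, - 860, - 789,- 690, - 571, - 441  , - 347 , - 321, 46, 111,185,636,651, 744,832.96 ]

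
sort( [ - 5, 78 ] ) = [ - 5,78]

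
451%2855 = 451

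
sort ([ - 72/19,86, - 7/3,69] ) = [ - 72/19, - 7/3, 69, 86]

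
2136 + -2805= - 669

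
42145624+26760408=68906032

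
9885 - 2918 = 6967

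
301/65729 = 301/65729  =  0.00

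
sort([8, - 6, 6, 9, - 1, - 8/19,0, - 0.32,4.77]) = [ - 6, - 1 , - 8/19, - 0.32,0,  4.77,6,8,  9]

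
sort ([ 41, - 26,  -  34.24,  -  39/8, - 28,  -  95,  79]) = [-95, -34.24, - 28,-26,-39/8, 41, 79] 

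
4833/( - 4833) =  -  1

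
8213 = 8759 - 546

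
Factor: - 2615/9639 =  - 3^( - 4 )*5^1*7^( - 1)*17^(-1)*523^1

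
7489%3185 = 1119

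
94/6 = 15+ 2/3 = 15.67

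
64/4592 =4/287 = 0.01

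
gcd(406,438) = 2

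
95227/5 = 19045 + 2/5 = 19045.40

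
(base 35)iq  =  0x290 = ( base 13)3b6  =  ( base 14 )34c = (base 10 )656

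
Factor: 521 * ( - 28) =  -14588 = - 2^2*7^1*521^1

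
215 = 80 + 135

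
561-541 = 20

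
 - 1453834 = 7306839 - 8760673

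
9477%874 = 737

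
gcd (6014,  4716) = 2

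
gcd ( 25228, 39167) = 53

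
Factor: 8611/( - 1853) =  - 17^( - 1)*79^1 = - 79/17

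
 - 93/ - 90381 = 31/30127 = 0.00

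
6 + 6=12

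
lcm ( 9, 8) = 72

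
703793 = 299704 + 404089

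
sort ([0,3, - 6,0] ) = [ - 6,0,0,3]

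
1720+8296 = 10016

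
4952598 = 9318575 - 4365977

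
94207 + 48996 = 143203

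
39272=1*39272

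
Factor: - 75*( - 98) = 2^1*3^1*5^2*7^2 = 7350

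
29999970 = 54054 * 555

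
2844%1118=608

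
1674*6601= 11050074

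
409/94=409/94 = 4.35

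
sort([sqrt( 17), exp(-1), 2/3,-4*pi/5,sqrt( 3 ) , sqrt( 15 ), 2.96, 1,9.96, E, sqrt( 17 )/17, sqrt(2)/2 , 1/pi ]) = [ - 4*pi/5, sqrt ( 17)/17, 1/pi , exp( - 1), 2/3,sqrt (2)/2, 1,sqrt (3),  E,  2.96,sqrt( 15),sqrt(17), 9.96 ] 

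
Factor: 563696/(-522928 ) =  - 23^( - 1 ) * 29^( - 1) * 719^1 = - 719/667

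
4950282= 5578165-627883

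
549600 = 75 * 7328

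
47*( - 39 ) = - 1833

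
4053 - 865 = 3188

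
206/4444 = 103/2222 = 0.05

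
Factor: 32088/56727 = 56/99  =  2^3*3^( - 2 )*7^1*11^( - 1) 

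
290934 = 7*41562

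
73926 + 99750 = 173676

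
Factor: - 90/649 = -2^1*  3^2  *  5^1 *11^(-1)*59^( - 1 ) 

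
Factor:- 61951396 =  - 2^2 * 13^1 * 1191373^1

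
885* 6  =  5310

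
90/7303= 90/7303 =0.01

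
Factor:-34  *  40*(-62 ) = 2^5*5^1*17^1*31^1 = 84320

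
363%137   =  89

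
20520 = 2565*8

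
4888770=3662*1335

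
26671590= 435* 61314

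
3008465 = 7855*383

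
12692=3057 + 9635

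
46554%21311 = 3932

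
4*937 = 3748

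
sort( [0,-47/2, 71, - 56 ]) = [-56, - 47/2,0, 71]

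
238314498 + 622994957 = 861309455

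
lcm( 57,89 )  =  5073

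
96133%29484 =7681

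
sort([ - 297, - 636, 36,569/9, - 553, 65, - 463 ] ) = [ - 636,  -  553, - 463, - 297, 36, 569/9, 65 ] 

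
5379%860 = 219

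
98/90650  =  1/925 = 0.00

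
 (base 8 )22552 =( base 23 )i2a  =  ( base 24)gf2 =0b10010101101010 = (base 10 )9578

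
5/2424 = 5/2424 = 0.00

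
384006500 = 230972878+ 153033622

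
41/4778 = 41/4778 = 0.01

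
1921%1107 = 814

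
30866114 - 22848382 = 8017732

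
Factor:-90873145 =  - 5^1 * 11^1*197^1*8387^1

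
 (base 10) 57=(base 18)33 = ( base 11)52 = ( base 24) 29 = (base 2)111001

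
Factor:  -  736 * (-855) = 629280 = 2^5* 3^2*5^1*19^1 *23^1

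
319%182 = 137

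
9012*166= 1495992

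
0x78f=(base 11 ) 14AA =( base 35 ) 1KA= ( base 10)1935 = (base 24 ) 38f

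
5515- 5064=451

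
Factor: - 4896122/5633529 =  - 2^1* 3^( -1) *7^1*53^ ( - 1) *3221^(-1 )* 31793^1 =- 445102/512139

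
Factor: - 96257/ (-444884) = 2^( - 2 )  *  7^1*11^( - 1)*10111^( - 1) * 13751^1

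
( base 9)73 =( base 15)46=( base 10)66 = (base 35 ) 1V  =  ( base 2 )1000010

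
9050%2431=1757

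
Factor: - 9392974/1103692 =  - 2^( - 1)*275923^( - 1 ) * 4696487^1 = - 4696487/551846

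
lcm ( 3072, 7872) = 125952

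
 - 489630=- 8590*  57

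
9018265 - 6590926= 2427339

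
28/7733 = 28/7733 = 0.00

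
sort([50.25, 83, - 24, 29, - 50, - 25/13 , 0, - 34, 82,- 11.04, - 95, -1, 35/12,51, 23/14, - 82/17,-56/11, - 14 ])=[-95, - 50, -34, - 24, - 14, - 11.04, - 56/11, - 82/17, - 25/13,  -  1,  0 , 23/14,35/12,29, 50.25,51, 82,83]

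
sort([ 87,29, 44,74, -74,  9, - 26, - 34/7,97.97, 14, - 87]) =[ - 87, -74,-26, - 34/7, 9, 14,  29,44,74,87,97.97]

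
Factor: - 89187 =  - 3^1*7^1*31^1*137^1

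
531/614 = 531/614 = 0.86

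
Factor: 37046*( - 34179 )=-2^1 * 3^1 * 11393^1*18523^1 =- 1266195234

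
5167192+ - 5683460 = -516268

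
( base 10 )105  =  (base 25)45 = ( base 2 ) 1101001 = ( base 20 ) 55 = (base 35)30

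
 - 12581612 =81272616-93854228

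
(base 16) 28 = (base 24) 1g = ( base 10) 40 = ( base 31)19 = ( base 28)1C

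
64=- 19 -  - 83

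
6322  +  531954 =538276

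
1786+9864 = 11650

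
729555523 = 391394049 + 338161474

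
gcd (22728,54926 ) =1894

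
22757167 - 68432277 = - 45675110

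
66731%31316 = 4099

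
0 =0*94658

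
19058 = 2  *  9529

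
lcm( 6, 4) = 12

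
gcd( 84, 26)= 2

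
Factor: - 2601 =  - 3^2*17^2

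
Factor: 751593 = 3^1*29^1*53^1*163^1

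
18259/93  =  196 + 1/3 = 196.33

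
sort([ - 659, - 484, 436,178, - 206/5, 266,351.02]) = [ - 659, -484,-206/5, 178, 266,351.02, 436] 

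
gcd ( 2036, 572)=4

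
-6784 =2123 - 8907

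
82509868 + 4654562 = 87164430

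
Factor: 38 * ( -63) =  - 2394 = - 2^1 * 3^2*7^1*19^1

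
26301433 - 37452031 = - 11150598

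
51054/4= 25527/2 = 12763.50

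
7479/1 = 7479 = 7479.00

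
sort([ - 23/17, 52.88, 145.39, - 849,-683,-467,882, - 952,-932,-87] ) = [ - 952, - 932, - 849,-683 ,-467, - 87, -23/17, 52.88, 145.39,  882]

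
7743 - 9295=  - 1552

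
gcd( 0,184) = 184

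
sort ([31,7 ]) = [7, 31]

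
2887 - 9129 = - 6242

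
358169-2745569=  - 2387400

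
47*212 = 9964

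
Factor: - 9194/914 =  - 4597/457=- 457^ ( - 1 )*4597^1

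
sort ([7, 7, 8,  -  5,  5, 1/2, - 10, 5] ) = [ - 10, - 5, 1/2, 5, 5,  7,  7, 8] 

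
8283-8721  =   - 438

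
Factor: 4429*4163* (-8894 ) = -163986922738 = -2^1*23^1*43^1*103^1*181^1*4447^1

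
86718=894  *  97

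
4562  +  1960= 6522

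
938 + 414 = 1352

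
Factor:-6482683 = -2153^1*3011^1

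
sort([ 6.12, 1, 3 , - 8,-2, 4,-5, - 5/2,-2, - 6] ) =[ - 8, - 6, - 5, - 5/2,  -  2, - 2,1,3,4,  6.12] 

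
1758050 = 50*35161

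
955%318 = 1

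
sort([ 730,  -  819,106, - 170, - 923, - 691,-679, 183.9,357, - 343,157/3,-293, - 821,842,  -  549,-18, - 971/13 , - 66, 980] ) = [  -  923,-821, -819, - 691, - 679, - 549, - 343, - 293 , - 170,-971/13,-66,-18,157/3, 106,183.9, 357,730,842,980] 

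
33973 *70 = 2378110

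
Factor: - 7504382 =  - 2^1* 3752191^1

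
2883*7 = 20181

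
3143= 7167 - 4024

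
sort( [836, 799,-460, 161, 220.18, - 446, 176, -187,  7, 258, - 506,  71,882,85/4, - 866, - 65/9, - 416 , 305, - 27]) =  [ - 866, - 506, -460 , - 446, - 416, - 187, - 27,  -  65/9,  7,85/4,71, 161,176, 220.18,258, 305 , 799, 836,882]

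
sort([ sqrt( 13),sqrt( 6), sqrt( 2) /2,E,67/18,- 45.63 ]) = [  -  45.63,sqrt( 2 ) /2,sqrt (6 ) , E, sqrt (13 ),67/18] 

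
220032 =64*3438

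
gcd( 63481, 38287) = 1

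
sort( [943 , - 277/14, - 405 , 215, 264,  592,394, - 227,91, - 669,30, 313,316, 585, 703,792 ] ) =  [ - 669, - 405, - 227, - 277/14, 30, 91,  215, 264, 313,316, 394 , 585,592,703, 792, 943 ] 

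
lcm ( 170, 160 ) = 2720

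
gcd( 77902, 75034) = 2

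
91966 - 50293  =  41673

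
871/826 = 1  +  45/826 = 1.05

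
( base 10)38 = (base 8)46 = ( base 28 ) 1a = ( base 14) 2a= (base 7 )53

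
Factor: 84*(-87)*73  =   - 533484 = - 2^2*3^2*7^1*29^1*73^1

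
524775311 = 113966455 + 410808856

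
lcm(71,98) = 6958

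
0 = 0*306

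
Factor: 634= 2^1*317^1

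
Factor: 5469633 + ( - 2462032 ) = 223^1*13487^1= 3007601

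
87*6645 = 578115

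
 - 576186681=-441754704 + -134431977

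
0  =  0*25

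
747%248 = 3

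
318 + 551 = 869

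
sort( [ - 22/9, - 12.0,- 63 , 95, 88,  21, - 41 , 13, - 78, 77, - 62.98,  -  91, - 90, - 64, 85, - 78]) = [ - 91, - 90, - 78, - 78, - 64, - 63, - 62.98,  -  41, -12.0,-22/9, 13,  21,  77, 85,88,95]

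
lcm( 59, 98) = 5782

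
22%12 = 10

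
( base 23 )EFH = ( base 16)1E58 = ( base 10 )7768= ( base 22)G12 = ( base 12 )45B4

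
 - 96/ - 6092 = 24/1523 = 0.02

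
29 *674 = 19546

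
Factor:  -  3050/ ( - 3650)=61/73 = 61^1 * 73^ ( - 1)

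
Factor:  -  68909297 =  - 68909297^1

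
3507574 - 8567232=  - 5059658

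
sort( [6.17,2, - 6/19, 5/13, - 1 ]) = [  -  1, - 6/19,5/13, 2,6.17]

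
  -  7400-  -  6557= -843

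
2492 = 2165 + 327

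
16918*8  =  135344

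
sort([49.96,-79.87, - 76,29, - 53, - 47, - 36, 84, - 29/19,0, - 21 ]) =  [ - 79.87, -76 , - 53,- 47, - 36,  -  21, - 29/19, 0,29,  49.96,84] 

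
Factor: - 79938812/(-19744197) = 2^2*3^(-1)*11^(-1) * 223^( - 1)*829^1*2683^ ( - 1)*24107^1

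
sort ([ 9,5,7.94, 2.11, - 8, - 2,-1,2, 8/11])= [ - 8, - 2, - 1, 8/11, 2,2.11,  5,  7.94, 9 ] 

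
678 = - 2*(-339 ) 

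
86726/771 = 112+374/771 = 112.49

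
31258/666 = 46 + 311/333 = 46.93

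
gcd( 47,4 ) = 1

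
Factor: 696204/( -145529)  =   - 2^2 * 3^2 * 83^1*233^1*269^( -1 )*541^(-1 )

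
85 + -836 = - 751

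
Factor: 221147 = 281^1*787^1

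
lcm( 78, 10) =390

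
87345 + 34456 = 121801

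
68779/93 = 739  +  52/93=739.56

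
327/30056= 327/30056 = 0.01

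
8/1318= 4/659 = 0.01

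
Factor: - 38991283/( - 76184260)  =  2^( - 2 )*5^ ( - 1 ) *29^2 * 71^1*73^( - 1)*653^1*52181^( - 1)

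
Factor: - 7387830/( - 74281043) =2^1*3^2*5^1*23^1*43^1*83^1*1451^( - 1)*51193^( - 1)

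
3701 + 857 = 4558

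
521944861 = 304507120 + 217437741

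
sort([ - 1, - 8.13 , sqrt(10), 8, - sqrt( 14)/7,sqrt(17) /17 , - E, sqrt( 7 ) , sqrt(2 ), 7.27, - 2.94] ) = [ - 8.13, - 2.94, - E , - 1,-sqrt( 14 ) /7,sqrt( 17 )/17,sqrt(2) , sqrt( 7),sqrt( 10),7.27, 8] 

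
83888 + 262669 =346557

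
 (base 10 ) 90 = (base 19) 4E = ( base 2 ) 1011010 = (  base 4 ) 1122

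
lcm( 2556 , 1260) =89460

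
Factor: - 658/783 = - 2^1*3^( - 3 )*7^1 * 29^ (  -  1)*47^1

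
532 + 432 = 964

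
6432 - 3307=3125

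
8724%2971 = 2782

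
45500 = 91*500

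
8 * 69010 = 552080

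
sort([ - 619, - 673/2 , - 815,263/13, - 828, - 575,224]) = [ - 828, - 815,- 619, - 575,  -  673/2, 263/13, 224 ]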